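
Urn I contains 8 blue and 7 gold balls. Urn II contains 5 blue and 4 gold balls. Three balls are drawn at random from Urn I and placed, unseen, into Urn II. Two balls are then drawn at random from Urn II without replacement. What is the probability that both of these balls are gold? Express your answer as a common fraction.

Condition on how many of the transferred balls are gold (from Urn I: 7 gold of 15; then Urn II has 12 total).
  0 gold: C(7,0)C(8,3)/C(15,3) = 8/65; then P = C(4,2)/C(12,2) = 1/11
  1 gold: C(7,1)C(8,2)/C(15,3) = 28/65; then P = C(5,2)/C(12,2) = 5/33
  2 gold: C(7,2)C(8,1)/C(15,3) = 24/65; then P = C(6,2)/C(12,2) = 5/22
  3 gold: C(7,3)C(8,0)/C(15,3) = 1/13; then P = C(7,2)/C(12,2) = 7/22
P(both gold) = 61/330 ≈ 0.1848.

61/330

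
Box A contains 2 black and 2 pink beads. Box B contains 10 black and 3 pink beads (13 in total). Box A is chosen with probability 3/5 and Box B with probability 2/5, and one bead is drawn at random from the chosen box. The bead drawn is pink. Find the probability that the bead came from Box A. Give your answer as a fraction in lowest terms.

13/17

P(pink | Box A) = 1/2; P(pink | Box B) = 3/13.
P(pink) = 3/5·1/2 + 2/5·3/13 = 51/130.
By Bayes' rule, P(Box A | pink) = 3/10 / 51/130 = 13/17 ≈ 0.7647.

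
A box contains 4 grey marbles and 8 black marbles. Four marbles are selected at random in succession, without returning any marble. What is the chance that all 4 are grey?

1/495

Unordered draws without replacement: count favorable combinations over C(12,4).
Favorable = C(4,4) · C(8,0) = 1; total = C(12,4) = 495.
P = 1/495 = 1/495 ≈ 0.0020.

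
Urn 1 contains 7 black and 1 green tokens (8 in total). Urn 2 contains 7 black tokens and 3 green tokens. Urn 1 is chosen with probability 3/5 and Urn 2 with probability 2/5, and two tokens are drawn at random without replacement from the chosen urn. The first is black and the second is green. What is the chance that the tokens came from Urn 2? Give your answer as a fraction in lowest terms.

56/101

P(E | Urn 1) = 1/8; P(E | Urn 2) = 7/30.
P(E) = 3/5·1/8 + 2/5·7/30 = 101/600.
By Bayes' rule, P(Urn 2 | E) = 7/75 / 101/600 = 56/101 ≈ 0.5545.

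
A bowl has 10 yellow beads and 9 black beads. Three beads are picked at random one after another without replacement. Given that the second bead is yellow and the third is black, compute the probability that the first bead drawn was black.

P(first=black and the second bead is yellow and the third is black) = (9/19)·(10/18)·(8/17) = 40/323.
P(E) = Σ over first color = 45/323 + 40/323 = 5/19.
By Bayes, P(first=black | E) = 40/323 / 5/19 = 8/17 ≈ 0.4706.

8/17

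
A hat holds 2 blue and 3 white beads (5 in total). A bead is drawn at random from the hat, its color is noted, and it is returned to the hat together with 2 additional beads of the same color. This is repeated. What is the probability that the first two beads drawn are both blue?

8/35

After a blue draw the hat holds 4 blue out of 7.
P = (2/5)·(4/7) = 8/35 ≈ 0.2286.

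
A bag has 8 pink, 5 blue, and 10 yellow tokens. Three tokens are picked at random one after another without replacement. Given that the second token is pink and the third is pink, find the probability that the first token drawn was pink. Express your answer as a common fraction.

P(first=pink and the second token is pink and the third is pink) = (8/23)·(7/22)·(6/21) = 8/253.
P(E) = Σ over first color = 8/253 + 20/759 + 40/759 = 28/253.
By Bayes, P(first=pink | E) = 8/253 / 28/253 = 2/7 ≈ 0.2857.

2/7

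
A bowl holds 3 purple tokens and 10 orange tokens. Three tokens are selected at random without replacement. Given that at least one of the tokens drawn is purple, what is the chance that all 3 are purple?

1/166

P(all 3 purple) = C(3,3)/C(13,3) = 1/286; P(at least one purple) = 1 − C(10,3)/C(13,3) = 83/143.
Since 'all 3 purple' ⊆ 'at least one purple', P(all 3 | at least one) = 1/286 / 83/143 = 1/166 ≈ 0.0060.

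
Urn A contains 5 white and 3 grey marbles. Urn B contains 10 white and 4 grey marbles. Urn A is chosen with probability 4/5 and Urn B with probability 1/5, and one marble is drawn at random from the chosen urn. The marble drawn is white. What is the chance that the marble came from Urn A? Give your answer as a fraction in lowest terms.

7/9

P(white | Urn A) = 5/8; P(white | Urn B) = 5/7.
P(white) = 4/5·5/8 + 1/5·5/7 = 9/14.
By Bayes' rule, P(Urn A | white) = 1/2 / 9/14 = 7/9 ≈ 0.7778.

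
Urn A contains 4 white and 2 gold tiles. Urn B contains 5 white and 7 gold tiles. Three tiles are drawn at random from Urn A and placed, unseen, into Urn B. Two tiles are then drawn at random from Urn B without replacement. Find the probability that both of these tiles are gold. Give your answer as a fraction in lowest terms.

47/175

Condition on how many of the transferred tiles are gold (from Urn A: 2 gold of 6; then Urn B has 15 total).
  0 gold: C(2,0)C(4,3)/C(6,3) = 1/5; then P = C(7,2)/C(15,2) = 1/5
  1 gold: C(2,1)C(4,2)/C(6,3) = 3/5; then P = C(8,2)/C(15,2) = 4/15
  2 gold: C(2,2)C(4,1)/C(6,3) = 1/5; then P = C(9,2)/C(15,2) = 12/35
P(both gold) = 47/175 ≈ 0.2686.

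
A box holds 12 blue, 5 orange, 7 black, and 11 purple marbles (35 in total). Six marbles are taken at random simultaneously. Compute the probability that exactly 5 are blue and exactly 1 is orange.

Unordered draws without replacement: count favorable combinations over C(35,6).
Favorable = C(12,5) · C(5,1) · C(7,0) · C(11,0) = 3960; total = C(35,6) = 1623160.
P = 3960/1623160 = 9/3689 ≈ 0.0024.

9/3689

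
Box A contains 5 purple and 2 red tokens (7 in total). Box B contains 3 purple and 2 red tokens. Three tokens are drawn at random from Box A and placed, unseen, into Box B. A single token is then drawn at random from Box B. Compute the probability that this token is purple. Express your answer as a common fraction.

Condition on how many of the transferred tokens are purple (from Box A: 5 purple of 7; then Box B has 8 total).
  1 purple: C(5,1)C(2,2)/C(7,3) = 1/7; then P = 4/8
  2 purple: C(5,2)C(2,1)/C(7,3) = 4/7; then P = 5/8
  3 purple: C(5,3)C(2,0)/C(7,3) = 2/7; then P = 6/8
P(purple from Box B) = 9/14 ≈ 0.6429.

9/14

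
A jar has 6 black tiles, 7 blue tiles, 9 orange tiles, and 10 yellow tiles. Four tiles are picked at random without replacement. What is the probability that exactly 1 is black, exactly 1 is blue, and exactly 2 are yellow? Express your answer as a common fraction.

189/3596

Unordered draws without replacement: count favorable combinations over C(32,4).
Favorable = C(6,1) · C(7,1) · C(9,0) · C(10,2) = 1890; total = C(32,4) = 35960.
P = 1890/35960 = 189/3596 ≈ 0.0526.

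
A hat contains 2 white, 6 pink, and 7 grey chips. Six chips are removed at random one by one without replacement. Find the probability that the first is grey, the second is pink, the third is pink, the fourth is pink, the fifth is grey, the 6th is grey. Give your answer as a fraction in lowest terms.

1/143

Multiply the conditional probability of each draw in order, without replacement, so each draw removes one from its color and from the total.
P = (7/15) · (6/14) · (5/13) · (4/12) · (6/11) · (5/10) = 1/143 ≈ 0.0070.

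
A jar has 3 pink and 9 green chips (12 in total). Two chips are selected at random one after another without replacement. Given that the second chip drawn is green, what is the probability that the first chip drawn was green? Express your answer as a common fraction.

8/11

P(first=green and the second chip drawn is green) = (9/12)·(8/11) = 6/11.
P(the second chip drawn is green) = Σ over first color = 9/44 + 6/11 = 3/4.
By Bayes, P(first=green | the second chip drawn is green) = 6/11 / 3/4 = 8/11 ≈ 0.7273.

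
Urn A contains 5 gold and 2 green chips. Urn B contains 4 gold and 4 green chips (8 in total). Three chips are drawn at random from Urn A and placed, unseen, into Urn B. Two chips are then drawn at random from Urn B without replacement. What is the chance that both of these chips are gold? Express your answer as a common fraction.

Condition on how many of the transferred chips are gold (from Urn A: 5 gold of 7; then Urn B has 11 total).
  1 gold: C(5,1)C(2,2)/C(7,3) = 1/7; then P = C(5,2)/C(11,2) = 2/11
  2 gold: C(5,2)C(2,1)/C(7,3) = 4/7; then P = C(6,2)/C(11,2) = 3/11
  3 gold: C(5,3)C(2,0)/C(7,3) = 2/7; then P = C(7,2)/C(11,2) = 21/55
P(both gold) = 16/55 ≈ 0.2909.

16/55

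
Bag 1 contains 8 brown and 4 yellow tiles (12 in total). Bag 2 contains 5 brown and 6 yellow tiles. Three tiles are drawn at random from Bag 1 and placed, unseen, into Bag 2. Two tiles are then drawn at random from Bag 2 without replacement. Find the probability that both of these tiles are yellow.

Condition on how many of the transferred tiles are yellow (from Bag 1: 4 yellow of 12; then Bag 2 has 14 total).
  0 yellow: C(4,0)C(8,3)/C(12,3) = 14/55; then P = C(6,2)/C(14,2) = 15/91
  1 yellow: C(4,1)C(8,2)/C(12,3) = 28/55; then P = C(7,2)/C(14,2) = 3/13
  2 yellow: C(4,2)C(8,1)/C(12,3) = 12/55; then P = C(8,2)/C(14,2) = 4/13
  3 yellow: C(4,3)C(8,0)/C(12,3) = 1/55; then P = C(9,2)/C(14,2) = 36/91
P(both yellow) = 18/77 ≈ 0.2338.

18/77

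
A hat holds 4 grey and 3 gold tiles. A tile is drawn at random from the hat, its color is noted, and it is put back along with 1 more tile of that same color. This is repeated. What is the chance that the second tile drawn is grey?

4/7

Condition on the first draw. If first is grey (prob 4/7), second-grey has prob (5)/(8); if not (prob 3/7), it has prob 4/(8).
P = (4/7)·(5/8) + (3/7)·(4/8) = 4/7 ≈ 0.5714.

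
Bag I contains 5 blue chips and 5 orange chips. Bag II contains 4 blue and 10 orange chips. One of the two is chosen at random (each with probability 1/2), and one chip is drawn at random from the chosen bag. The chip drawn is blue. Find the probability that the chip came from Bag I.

P(blue | Bag I) = 1/2; P(blue | Bag II) = 2/7.
P(blue) = 1/2·1/2 + 1/2·2/7 = 11/28.
By Bayes' rule, P(Bag I | blue) = 1/4 / 11/28 = 7/11 ≈ 0.6364.

7/11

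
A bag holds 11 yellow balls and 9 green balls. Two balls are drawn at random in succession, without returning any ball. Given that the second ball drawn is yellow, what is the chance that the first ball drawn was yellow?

10/19

P(first=yellow and the second ball drawn is yellow) = (11/20)·(10/19) = 11/38.
P(the second ball drawn is yellow) = Σ over first color = 11/38 + 99/380 = 11/20.
By Bayes, P(first=yellow | the second ball drawn is yellow) = 11/38 / 11/20 = 10/19 ≈ 0.5263.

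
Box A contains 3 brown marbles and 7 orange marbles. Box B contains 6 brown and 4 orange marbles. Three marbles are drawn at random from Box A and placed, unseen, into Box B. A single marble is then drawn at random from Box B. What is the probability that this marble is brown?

69/130

Condition on how many of the transferred marbles are brown (from Box A: 3 brown of 10; then Box B has 13 total).
  0 brown: C(3,0)C(7,3)/C(10,3) = 7/24; then P = 6/13
  1 brown: C(3,1)C(7,2)/C(10,3) = 21/40; then P = 7/13
  2 brown: C(3,2)C(7,1)/C(10,3) = 7/40; then P = 8/13
  3 brown: C(3,3)C(7,0)/C(10,3) = 1/120; then P = 9/13
P(brown from Box B) = 69/130 ≈ 0.5308.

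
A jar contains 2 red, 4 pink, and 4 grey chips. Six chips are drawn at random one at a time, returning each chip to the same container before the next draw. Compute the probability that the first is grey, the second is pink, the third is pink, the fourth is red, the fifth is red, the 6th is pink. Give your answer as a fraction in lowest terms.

16/15625

Multiply the conditional probability of each draw in order, with replacement (the composition resets each draw).
P = (4/10) · (4/10) · (4/10) · (2/10) · (2/10) · (4/10) = 16/15625 ≈ 0.0010.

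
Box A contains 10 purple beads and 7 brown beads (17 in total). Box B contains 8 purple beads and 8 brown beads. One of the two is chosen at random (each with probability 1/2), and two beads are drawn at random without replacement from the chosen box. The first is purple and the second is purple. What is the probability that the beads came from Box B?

476/1151

P(E | Box A) = 45/136; P(E | Box B) = 7/30.
P(E) = 1/2·45/136 + 1/2·7/30 = 1151/4080.
By Bayes' rule, P(Box B | E) = 7/60 / 1151/4080 = 476/1151 ≈ 0.4136.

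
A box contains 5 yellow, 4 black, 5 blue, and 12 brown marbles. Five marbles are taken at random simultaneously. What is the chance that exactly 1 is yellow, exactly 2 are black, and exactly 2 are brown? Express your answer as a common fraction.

9/299

Unordered draws without replacement: count favorable combinations over C(26,5).
Favorable = C(5,1) · C(4,2) · C(5,0) · C(12,2) = 1980; total = C(26,5) = 65780.
P = 1980/65780 = 9/299 ≈ 0.0301.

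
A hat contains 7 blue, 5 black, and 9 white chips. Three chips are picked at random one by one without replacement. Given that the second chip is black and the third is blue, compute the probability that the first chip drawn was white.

9/19

P(first=white and the second chip is black and the third is blue) = (9/21)·(5/20)·(7/19) = 3/76.
P(E) = Σ over first color = 1/38 + 1/57 + 3/76 = 1/12.
By Bayes, P(first=white | E) = 3/76 / 1/12 = 9/19 ≈ 0.4737.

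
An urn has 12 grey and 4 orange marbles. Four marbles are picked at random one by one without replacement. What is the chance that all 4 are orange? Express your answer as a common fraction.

Unordered draws without replacement: count favorable combinations over C(16,4).
Favorable = C(12,0) · C(4,4) = 1; total = C(16,4) = 1820.
P = 1/1820 = 1/1820 ≈ 0.0005.

1/1820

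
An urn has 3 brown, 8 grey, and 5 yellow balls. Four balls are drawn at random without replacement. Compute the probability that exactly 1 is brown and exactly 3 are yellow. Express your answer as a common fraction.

Unordered draws without replacement: count favorable combinations over C(16,4).
Favorable = C(3,1) · C(8,0) · C(5,3) = 30; total = C(16,4) = 1820.
P = 30/1820 = 3/182 ≈ 0.0165.

3/182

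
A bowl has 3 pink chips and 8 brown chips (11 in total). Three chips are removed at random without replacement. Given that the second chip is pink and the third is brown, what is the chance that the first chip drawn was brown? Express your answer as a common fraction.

P(first=brown and the second chip is pink and the third is brown) = (8/11)·(3/10)·(7/9) = 28/165.
P(E) = Σ over first color = 8/165 + 28/165 = 12/55.
By Bayes, P(first=brown | E) = 28/165 / 12/55 = 7/9 ≈ 0.7778.

7/9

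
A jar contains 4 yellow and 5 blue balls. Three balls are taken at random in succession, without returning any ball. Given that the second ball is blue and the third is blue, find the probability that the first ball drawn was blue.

P(first=blue and the second ball is blue and the third is blue) = (5/9)·(4/8)·(3/7) = 5/42.
P(E) = Σ over first color = 10/63 + 5/42 = 5/18.
By Bayes, P(first=blue | E) = 5/42 / 5/18 = 3/7 ≈ 0.4286.

3/7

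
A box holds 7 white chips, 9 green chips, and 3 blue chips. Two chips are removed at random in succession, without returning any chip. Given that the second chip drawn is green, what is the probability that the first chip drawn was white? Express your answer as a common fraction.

P(first=white and the second chip drawn is green) = (7/19)·(9/18) = 7/38.
P(the second chip drawn is green) = Σ over first color = 7/38 + 4/19 + 3/38 = 9/19.
By Bayes, P(first=white | the second chip drawn is green) = 7/38 / 9/19 = 7/18 ≈ 0.3889.

7/18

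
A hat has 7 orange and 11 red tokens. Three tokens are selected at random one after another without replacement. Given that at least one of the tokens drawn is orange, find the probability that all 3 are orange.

P(all 3 orange) = C(7,3)/C(18,3) = 35/816; P(at least one orange) = 1 − C(11,3)/C(18,3) = 217/272.
Since 'all 3 orange' ⊆ 'at least one orange', P(all 3 | at least one) = 35/816 / 217/272 = 5/93 ≈ 0.0538.

5/93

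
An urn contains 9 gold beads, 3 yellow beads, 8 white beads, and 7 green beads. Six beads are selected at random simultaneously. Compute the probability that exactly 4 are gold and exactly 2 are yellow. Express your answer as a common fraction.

21/16445

Unordered draws without replacement: count favorable combinations over C(27,6).
Favorable = C(9,4) · C(3,2) · C(8,0) · C(7,0) = 378; total = C(27,6) = 296010.
P = 378/296010 = 21/16445 ≈ 0.0013.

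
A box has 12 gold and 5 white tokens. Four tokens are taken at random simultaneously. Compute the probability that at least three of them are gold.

Sum the hypergeometric tail for j = 3,…,4 gold tokens.
Favorable = C(12,3)·C(5,1) + C(12,4)·C(5,0) = 1595; total = C(17,4) = 2380.
P = 1595/2380 = 319/476 ≈ 0.6702.

319/476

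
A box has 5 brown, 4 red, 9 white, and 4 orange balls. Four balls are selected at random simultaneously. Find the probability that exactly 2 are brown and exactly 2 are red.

12/1463

Unordered draws without replacement: count favorable combinations over C(22,4).
Favorable = C(5,2) · C(4,2) · C(9,0) · C(4,0) = 60; total = C(22,4) = 7315.
P = 60/7315 = 12/1463 ≈ 0.0082.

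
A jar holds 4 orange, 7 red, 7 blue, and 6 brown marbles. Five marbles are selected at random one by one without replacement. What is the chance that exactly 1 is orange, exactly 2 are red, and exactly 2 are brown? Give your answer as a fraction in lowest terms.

Unordered draws without replacement: count favorable combinations over C(24,5).
Favorable = C(4,1) · C(7,2) · C(7,0) · C(6,2) = 1260; total = C(24,5) = 42504.
P = 1260/42504 = 15/506 ≈ 0.0296.

15/506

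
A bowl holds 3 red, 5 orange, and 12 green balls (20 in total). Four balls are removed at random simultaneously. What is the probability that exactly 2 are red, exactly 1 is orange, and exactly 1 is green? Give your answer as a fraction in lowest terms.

Unordered draws without replacement: count favorable combinations over C(20,4).
Favorable = C(3,2) · C(5,1) · C(12,1) = 180; total = C(20,4) = 4845.
P = 180/4845 = 12/323 ≈ 0.0372.

12/323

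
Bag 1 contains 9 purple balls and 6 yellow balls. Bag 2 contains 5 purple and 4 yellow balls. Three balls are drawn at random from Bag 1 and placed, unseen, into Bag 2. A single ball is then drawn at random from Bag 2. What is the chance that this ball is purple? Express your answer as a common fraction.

17/30

Condition on how many of the transferred balls are purple (from Bag 1: 9 purple of 15; then Bag 2 has 12 total).
  0 purple: C(9,0)C(6,3)/C(15,3) = 4/91; then P = 5/12
  1 purple: C(9,1)C(6,2)/C(15,3) = 27/91; then P = 6/12
  2 purple: C(9,2)C(6,1)/C(15,3) = 216/455; then P = 7/12
  3 purple: C(9,3)C(6,0)/C(15,3) = 12/65; then P = 8/12
P(purple from Bag 2) = 17/30 ≈ 0.5667.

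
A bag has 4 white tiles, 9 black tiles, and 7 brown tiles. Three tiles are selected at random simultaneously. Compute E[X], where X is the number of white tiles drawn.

3/5

By linearity of expectation, E[X] = Σ P(draw i is white); by symmetry each draw (even without replacement) has P(white) = 4/20.
E[X] = 3 · 4/20 = 3/5 ≈ 0.6000.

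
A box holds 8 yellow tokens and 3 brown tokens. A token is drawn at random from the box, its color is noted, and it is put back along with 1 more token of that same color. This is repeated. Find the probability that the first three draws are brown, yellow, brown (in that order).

8/143

Track the composition after each reinforcement of +1.
P = (3/11) · (8/12) · (4/13) = 8/143 ≈ 0.0559.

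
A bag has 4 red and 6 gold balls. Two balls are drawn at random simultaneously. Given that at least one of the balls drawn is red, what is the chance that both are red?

1/5

P(both red) = C(4,2)/C(10,2) = 2/15; P(at least one red) = 1 − C(6,2)/C(10,2) = 2/3.
Since 'both red' ⊆ 'at least one red', P(both | at least one) = 2/15 / 2/3 = 1/5 ≈ 0.2000.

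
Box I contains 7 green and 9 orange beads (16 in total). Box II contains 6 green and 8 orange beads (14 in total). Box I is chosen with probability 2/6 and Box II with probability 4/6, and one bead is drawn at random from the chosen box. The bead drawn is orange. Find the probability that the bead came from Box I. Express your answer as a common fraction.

63/191

P(orange | Box I) = 9/16; P(orange | Box II) = 4/7.
P(orange) = 1/3·9/16 + 2/3·4/7 = 191/336.
By Bayes' rule, P(Box I | orange) = 3/16 / 191/336 = 63/191 ≈ 0.3298.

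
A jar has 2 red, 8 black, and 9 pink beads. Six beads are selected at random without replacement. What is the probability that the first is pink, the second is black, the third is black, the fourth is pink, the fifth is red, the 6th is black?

4/1615

Multiply the conditional probability of each draw in order, without replacement, so each draw removes one from its color and from the total.
P = (9/19) · (8/18) · (7/17) · (8/16) · (2/15) · (6/14) = 4/1615 ≈ 0.0025.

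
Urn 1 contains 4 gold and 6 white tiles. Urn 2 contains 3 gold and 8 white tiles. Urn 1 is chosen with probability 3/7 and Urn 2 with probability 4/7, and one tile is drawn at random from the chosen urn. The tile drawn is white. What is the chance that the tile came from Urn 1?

P(white | Urn 1) = 3/5; P(white | Urn 2) = 8/11.
P(white) = 3/7·3/5 + 4/7·8/11 = 37/55.
By Bayes' rule, P(Urn 1 | white) = 9/35 / 37/55 = 99/259 ≈ 0.3822.

99/259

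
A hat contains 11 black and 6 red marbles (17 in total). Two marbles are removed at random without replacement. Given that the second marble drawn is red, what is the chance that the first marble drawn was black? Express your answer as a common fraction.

P(first=black and the second marble drawn is red) = (11/17)·(6/16) = 33/136.
P(the second marble drawn is red) = Σ over first color = 33/136 + 15/136 = 6/17.
By Bayes, P(first=black | the second marble drawn is red) = 33/136 / 6/17 = 11/16 ≈ 0.6875.

11/16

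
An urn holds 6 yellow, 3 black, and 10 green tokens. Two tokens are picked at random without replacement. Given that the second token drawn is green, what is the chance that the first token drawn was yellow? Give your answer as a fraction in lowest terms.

1/3

P(first=yellow and the second token drawn is green) = (6/19)·(10/18) = 10/57.
P(the second token drawn is green) = Σ over first color = 10/57 + 5/57 + 5/19 = 10/19.
By Bayes, P(first=yellow | the second token drawn is green) = 10/57 / 10/19 = 1/3 ≈ 0.3333.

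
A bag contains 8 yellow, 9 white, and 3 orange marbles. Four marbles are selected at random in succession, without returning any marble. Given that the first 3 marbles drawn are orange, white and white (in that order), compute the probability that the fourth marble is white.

7/17

After removing 2 white, 1 orange, the bag has 7 white out of 17 remaining.
P(fourth is white | given) = 7/17 ≈ 0.4118.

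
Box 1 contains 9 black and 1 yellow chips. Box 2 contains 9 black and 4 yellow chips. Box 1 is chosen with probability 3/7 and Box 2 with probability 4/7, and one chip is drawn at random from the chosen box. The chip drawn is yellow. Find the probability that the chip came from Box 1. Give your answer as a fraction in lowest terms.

39/199

P(yellow | Box 1) = 1/10; P(yellow | Box 2) = 4/13.
P(yellow) = 3/7·1/10 + 4/7·4/13 = 199/910.
By Bayes' rule, P(Box 1 | yellow) = 3/70 / 199/910 = 39/199 ≈ 0.1960.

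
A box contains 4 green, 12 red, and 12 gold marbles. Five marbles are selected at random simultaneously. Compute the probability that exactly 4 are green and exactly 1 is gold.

1/8190

Unordered draws without replacement: count favorable combinations over C(28,5).
Favorable = C(4,4) · C(12,0) · C(12,1) = 12; total = C(28,5) = 98280.
P = 12/98280 = 1/8190 ≈ 0.0001.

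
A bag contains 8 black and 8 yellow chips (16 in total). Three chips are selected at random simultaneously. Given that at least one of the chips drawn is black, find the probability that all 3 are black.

1/9

P(all 3 black) = C(8,3)/C(16,3) = 1/10; P(at least one black) = 1 − C(8,3)/C(16,3) = 9/10.
Since 'all 3 black' ⊆ 'at least one black', P(all 3 | at least one) = 1/10 / 9/10 = 1/9 ≈ 0.1111.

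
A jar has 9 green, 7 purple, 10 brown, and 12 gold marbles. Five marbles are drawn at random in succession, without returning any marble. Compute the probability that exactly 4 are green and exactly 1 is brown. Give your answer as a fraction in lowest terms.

30/11951

Unordered draws without replacement: count favorable combinations over C(38,5).
Favorable = C(9,4) · C(7,0) · C(10,1) · C(12,0) = 1260; total = C(38,5) = 501942.
P = 1260/501942 = 30/11951 ≈ 0.0025.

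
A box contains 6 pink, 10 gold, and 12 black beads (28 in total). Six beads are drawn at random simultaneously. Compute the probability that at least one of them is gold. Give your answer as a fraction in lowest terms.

328/345

Use the complement: P(at least one gold) = 1 − P(no gold).
P(none) = C(18,6)/C(28,6) = 18564/376740.
So P = 1 − 18564/376740 = 328/345 ≈ 0.9507.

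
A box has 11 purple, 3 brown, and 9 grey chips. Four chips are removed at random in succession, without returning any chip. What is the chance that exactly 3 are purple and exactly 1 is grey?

27/161

Unordered draws without replacement: count favorable combinations over C(23,4).
Favorable = C(11,3) · C(3,0) · C(9,1) = 1485; total = C(23,4) = 8855.
P = 1485/8855 = 27/161 ≈ 0.1677.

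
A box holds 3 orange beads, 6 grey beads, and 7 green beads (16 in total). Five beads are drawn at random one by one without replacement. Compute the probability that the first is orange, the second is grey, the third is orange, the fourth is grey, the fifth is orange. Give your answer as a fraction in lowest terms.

1/2912

Multiply the conditional probability of each draw in order, without replacement, so each draw removes one from its color and from the total.
P = (3/16) · (6/15) · (2/14) · (5/13) · (1/12) = 1/2912 ≈ 0.0003.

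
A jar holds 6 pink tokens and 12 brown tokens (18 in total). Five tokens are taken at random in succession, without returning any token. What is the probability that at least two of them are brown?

1397/1428

Sum the hypergeometric tail for j = 2,…,5 brown tokens.
Favorable = C(12,2)·C(6,3) + C(12,3)·C(6,2) + C(12,4)·C(6,1) + C(12,5)·C(6,0) = 8382; total = C(18,5) = 8568.
P = 8382/8568 = 1397/1428 ≈ 0.9783.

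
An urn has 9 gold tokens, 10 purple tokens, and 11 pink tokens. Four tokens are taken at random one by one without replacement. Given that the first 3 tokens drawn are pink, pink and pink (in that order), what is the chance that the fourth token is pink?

After removing 3 pink, the urn has 8 pink out of 27 remaining.
P(fourth is pink | given) = 8/27 ≈ 0.2963.

8/27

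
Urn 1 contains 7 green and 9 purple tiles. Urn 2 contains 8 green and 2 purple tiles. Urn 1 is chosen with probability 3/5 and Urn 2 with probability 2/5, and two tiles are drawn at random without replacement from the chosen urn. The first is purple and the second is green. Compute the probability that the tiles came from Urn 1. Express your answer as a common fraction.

567/823

P(E | Urn 1) = 21/80; P(E | Urn 2) = 8/45.
P(E) = 3/5·21/80 + 2/5·8/45 = 823/3600.
By Bayes' rule, P(Urn 1 | E) = 63/400 / 823/3600 = 567/823 ≈ 0.6889.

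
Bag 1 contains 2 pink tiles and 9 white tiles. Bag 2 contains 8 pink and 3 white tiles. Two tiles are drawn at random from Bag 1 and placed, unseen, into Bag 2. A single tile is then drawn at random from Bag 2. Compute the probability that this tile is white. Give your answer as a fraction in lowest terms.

Condition on how many of the transferred tiles are white (from Bag 1: 9 white of 11; then Bag 2 has 13 total).
  0 white: C(9,0)C(2,2)/C(11,2) = 1/55; then P = 3/13
  1 white: C(9,1)C(2,1)/C(11,2) = 18/55; then P = 4/13
  2 white: C(9,2)C(2,0)/C(11,2) = 36/55; then P = 5/13
P(white from Bag 2) = 51/143 ≈ 0.3566.

51/143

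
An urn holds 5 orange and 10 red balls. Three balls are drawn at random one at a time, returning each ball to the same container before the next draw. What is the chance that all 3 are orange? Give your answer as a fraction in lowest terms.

1/27

Multiply the conditional probability of each draw in order, with replacement (the composition resets each draw).
P = (5/15) · (5/15) · (5/15) = 1/27 ≈ 0.0370.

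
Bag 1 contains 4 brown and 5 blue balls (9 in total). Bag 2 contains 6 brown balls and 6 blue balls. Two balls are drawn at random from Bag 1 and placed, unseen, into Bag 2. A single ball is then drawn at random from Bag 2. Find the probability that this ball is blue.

Condition on how many of the transferred balls are blue (from Bag 1: 5 blue of 9; then Bag 2 has 14 total).
  0 blue: C(5,0)C(4,2)/C(9,2) = 1/6; then P = 6/14
  1 blue: C(5,1)C(4,1)/C(9,2) = 5/9; then P = 7/14
  2 blue: C(5,2)C(4,0)/C(9,2) = 5/18; then P = 8/14
P(blue from Bag 2) = 32/63 ≈ 0.5079.

32/63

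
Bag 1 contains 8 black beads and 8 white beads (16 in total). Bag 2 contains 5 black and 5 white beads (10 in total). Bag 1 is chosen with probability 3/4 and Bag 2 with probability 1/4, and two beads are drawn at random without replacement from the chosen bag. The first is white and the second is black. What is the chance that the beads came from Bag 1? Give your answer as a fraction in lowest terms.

72/97

P(E | Bag 1) = 4/15; P(E | Bag 2) = 5/18.
P(E) = 3/4·4/15 + 1/4·5/18 = 97/360.
By Bayes' rule, P(Bag 1 | E) = 1/5 / 97/360 = 72/97 ≈ 0.7423.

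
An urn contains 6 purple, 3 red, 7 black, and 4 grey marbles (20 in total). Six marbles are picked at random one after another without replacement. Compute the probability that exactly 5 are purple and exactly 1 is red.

3/6460

Unordered draws without replacement: count favorable combinations over C(20,6).
Favorable = C(6,5) · C(3,1) · C(7,0) · C(4,0) = 18; total = C(20,6) = 38760.
P = 18/38760 = 3/6460 ≈ 0.0005.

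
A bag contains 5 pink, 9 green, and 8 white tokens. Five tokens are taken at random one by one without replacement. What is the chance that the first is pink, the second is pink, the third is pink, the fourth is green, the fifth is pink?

1/2926

Multiply the conditional probability of each draw in order, without replacement, so each draw removes one from its color and from the total.
P = (5/22) · (4/21) · (3/20) · (9/19) · (2/18) = 1/2926 ≈ 0.0003.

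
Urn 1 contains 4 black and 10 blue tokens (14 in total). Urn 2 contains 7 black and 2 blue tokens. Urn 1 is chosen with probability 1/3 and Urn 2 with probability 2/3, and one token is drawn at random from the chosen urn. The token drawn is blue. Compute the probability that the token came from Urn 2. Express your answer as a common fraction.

28/73

P(blue | Urn 1) = 5/7; P(blue | Urn 2) = 2/9.
P(blue) = 1/3·5/7 + 2/3·2/9 = 73/189.
By Bayes' rule, P(Urn 2 | blue) = 4/27 / 73/189 = 28/73 ≈ 0.3836.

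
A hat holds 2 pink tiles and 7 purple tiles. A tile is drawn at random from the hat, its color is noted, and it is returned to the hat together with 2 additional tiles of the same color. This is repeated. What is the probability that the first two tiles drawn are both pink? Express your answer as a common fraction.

After a pink draw the hat holds 4 pink out of 11.
P = (2/9)·(4/11) = 8/99 ≈ 0.0808.

8/99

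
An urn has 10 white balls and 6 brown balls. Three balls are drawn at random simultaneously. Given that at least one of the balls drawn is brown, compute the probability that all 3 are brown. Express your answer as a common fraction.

1/22

P(all 3 brown) = C(6,3)/C(16,3) = 1/28; P(at least one brown) = 1 − C(10,3)/C(16,3) = 11/14.
Since 'all 3 brown' ⊆ 'at least one brown', P(all 3 | at least one) = 1/28 / 11/14 = 1/22 ≈ 0.0455.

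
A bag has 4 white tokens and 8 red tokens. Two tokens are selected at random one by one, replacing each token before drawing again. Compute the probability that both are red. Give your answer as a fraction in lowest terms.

4/9

Multiply the conditional probability of each draw in order, with replacement (the composition resets each draw).
P = (8/12) · (8/12) = 4/9 ≈ 0.4444.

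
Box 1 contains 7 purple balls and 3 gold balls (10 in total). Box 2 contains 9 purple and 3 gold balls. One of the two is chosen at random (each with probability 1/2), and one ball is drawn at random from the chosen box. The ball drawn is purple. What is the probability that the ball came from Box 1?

P(purple | Box 1) = 7/10; P(purple | Box 2) = 3/4.
P(purple) = 1/2·7/10 + 1/2·3/4 = 29/40.
By Bayes' rule, P(Box 1 | purple) = 7/20 / 29/40 = 14/29 ≈ 0.4828.

14/29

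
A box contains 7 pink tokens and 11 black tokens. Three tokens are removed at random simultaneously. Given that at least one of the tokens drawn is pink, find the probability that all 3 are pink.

P(all 3 pink) = C(7,3)/C(18,3) = 35/816; P(at least one pink) = 1 − C(11,3)/C(18,3) = 217/272.
Since 'all 3 pink' ⊆ 'at least one pink', P(all 3 | at least one) = 35/816 / 217/272 = 5/93 ≈ 0.0538.

5/93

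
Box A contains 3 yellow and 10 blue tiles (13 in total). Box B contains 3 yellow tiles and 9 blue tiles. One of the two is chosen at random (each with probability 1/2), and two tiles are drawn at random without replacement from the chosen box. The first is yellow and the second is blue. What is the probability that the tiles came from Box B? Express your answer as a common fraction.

117/227

P(E | Box A) = 5/26; P(E | Box B) = 9/44.
P(E) = 1/2·5/26 + 1/2·9/44 = 227/1144.
By Bayes' rule, P(Box B | E) = 9/88 / 227/1144 = 117/227 ≈ 0.5154.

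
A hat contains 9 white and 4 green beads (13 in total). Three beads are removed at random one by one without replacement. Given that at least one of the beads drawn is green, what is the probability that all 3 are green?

P(all 3 green) = C(4,3)/C(13,3) = 2/143; P(at least one green) = 1 − C(9,3)/C(13,3) = 101/143.
Since 'all 3 green' ⊆ 'at least one green', P(all 3 | at least one) = 2/143 / 101/143 = 2/101 ≈ 0.0198.

2/101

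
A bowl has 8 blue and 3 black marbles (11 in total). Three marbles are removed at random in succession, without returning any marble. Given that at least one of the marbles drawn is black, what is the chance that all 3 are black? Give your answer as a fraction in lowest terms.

1/109

P(all 3 black) = C(3,3)/C(11,3) = 1/165; P(at least one black) = 1 − C(8,3)/C(11,3) = 109/165.
Since 'all 3 black' ⊆ 'at least one black', P(all 3 | at least one) = 1/165 / 109/165 = 1/109 ≈ 0.0092.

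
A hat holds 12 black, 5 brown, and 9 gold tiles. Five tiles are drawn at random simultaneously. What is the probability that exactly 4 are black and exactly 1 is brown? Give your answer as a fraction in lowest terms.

45/1196

Unordered draws without replacement: count favorable combinations over C(26,5).
Favorable = C(12,4) · C(5,1) · C(9,0) = 2475; total = C(26,5) = 65780.
P = 2475/65780 = 45/1196 ≈ 0.0376.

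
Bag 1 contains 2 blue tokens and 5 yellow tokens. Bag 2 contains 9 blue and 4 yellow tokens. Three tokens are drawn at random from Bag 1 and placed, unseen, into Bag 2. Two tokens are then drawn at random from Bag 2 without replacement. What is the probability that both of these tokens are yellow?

Condition on how many of the transferred tokens are yellow (from Bag 1: 5 yellow of 7; then Bag 2 has 16 total).
  1 yellow: C(5,1)C(2,2)/C(7,3) = 1/7; then P = C(5,2)/C(16,2) = 1/12
  2 yellow: C(5,2)C(2,1)/C(7,3) = 4/7; then P = C(6,2)/C(16,2) = 1/8
  3 yellow: C(5,3)C(2,0)/C(7,3) = 2/7; then P = C(7,2)/C(16,2) = 7/40
P(both yellow) = 2/15 ≈ 0.1333.

2/15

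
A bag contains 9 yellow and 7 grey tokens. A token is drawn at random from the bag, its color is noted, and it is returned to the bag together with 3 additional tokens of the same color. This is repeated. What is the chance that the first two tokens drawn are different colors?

63/152

Either grey then yellow, or yellow then grey; after the first draw the total is 19.
P = (7/16)·(9/19) + (9/16)·(7/19) = 63/152 ≈ 0.4145.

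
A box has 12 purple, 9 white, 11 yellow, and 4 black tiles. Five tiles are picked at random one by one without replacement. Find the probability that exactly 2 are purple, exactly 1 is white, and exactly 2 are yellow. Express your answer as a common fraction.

165/1904

Unordered draws without replacement: count favorable combinations over C(36,5).
Favorable = C(12,2) · C(9,1) · C(11,2) · C(4,0) = 32670; total = C(36,5) = 376992.
P = 32670/376992 = 165/1904 ≈ 0.0867.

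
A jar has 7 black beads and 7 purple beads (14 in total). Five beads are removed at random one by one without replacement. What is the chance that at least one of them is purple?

Use the complement: P(at least one purple) = 1 − P(no purple).
P(none) = C(7,5)/C(14,5) = 21/2002.
So P = 1 − 21/2002 = 283/286 ≈ 0.9895.

283/286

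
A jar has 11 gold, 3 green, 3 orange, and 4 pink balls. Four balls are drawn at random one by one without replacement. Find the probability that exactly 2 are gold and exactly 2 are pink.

22/399

Unordered draws without replacement: count favorable combinations over C(21,4).
Favorable = C(11,2) · C(3,0) · C(3,0) · C(4,2) = 330; total = C(21,4) = 5985.
P = 330/5985 = 22/399 ≈ 0.0551.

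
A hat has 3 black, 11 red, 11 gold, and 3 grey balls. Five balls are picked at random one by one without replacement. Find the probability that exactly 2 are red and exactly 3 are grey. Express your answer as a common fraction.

11/19656

Unordered draws without replacement: count favorable combinations over C(28,5).
Favorable = C(3,0) · C(11,2) · C(11,0) · C(3,3) = 55; total = C(28,5) = 98280.
P = 55/98280 = 11/19656 ≈ 0.0006.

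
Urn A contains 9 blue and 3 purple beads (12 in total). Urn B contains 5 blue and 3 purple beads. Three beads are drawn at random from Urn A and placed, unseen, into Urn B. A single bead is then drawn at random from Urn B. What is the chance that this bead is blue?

29/44

Condition on how many of the transferred beads are blue (from Urn A: 9 blue of 12; then Urn B has 11 total).
  0 blue: C(9,0)C(3,3)/C(12,3) = 1/220; then P = 5/11
  1 blue: C(9,1)C(3,2)/C(12,3) = 27/220; then P = 6/11
  2 blue: C(9,2)C(3,1)/C(12,3) = 27/55; then P = 7/11
  3 blue: C(9,3)C(3,0)/C(12,3) = 21/55; then P = 8/11
P(blue from Urn B) = 29/44 ≈ 0.6591.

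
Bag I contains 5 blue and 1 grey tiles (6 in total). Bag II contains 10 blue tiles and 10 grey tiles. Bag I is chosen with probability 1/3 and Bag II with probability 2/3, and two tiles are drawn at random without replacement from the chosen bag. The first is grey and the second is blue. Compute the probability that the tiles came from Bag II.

P(E | Bag I) = 1/6; P(E | Bag II) = 5/19.
P(E) = 1/3·1/6 + 2/3·5/19 = 79/342.
By Bayes' rule, P(Bag II | E) = 10/57 / 79/342 = 60/79 ≈ 0.7595.

60/79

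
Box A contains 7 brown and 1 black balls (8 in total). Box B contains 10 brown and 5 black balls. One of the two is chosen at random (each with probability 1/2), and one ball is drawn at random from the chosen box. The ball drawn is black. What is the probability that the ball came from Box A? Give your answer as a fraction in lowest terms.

P(black | Box A) = 1/8; P(black | Box B) = 1/3.
P(black) = 1/2·1/8 + 1/2·1/3 = 11/48.
By Bayes' rule, P(Box A | black) = 1/16 / 11/48 = 3/11 ≈ 0.2727.

3/11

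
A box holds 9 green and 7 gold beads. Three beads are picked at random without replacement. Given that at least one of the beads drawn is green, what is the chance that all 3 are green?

P(all 3 green) = C(9,3)/C(16,3) = 3/20; P(at least one green) = 1 − C(7,3)/C(16,3) = 15/16.
Since 'all 3 green' ⊆ 'at least one green', P(all 3 | at least one) = 3/20 / 15/16 = 4/25 ≈ 0.1600.

4/25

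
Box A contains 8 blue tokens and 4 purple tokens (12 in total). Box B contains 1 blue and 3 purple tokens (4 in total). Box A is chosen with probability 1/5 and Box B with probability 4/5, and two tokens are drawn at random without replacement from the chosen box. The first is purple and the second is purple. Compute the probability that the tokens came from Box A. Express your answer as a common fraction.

P(E | Box A) = 1/11; P(E | Box B) = 1/2.
P(E) = 1/5·1/11 + 4/5·1/2 = 23/55.
By Bayes' rule, P(Box A | E) = 1/55 / 23/55 = 1/23 ≈ 0.0435.

1/23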